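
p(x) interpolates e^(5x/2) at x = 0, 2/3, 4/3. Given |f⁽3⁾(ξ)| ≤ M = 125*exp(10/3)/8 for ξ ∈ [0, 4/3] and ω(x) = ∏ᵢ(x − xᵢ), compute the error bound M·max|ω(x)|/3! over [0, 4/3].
125*sqrt(3)*exp(10/3)/729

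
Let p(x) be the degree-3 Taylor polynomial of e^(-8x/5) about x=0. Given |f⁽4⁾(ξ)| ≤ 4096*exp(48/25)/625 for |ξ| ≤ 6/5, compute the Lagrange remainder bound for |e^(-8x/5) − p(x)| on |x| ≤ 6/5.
221184*exp(48/25)/390625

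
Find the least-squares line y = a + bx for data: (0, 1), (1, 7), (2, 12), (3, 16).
a = 3/2, b = 5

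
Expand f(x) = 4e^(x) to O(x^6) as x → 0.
4 + 4*x + 2*x**2 + 2*x**3/3 + x**4/6 + x**5/30 + O(x**6)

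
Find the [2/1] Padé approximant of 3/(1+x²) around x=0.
3 - 3*x**2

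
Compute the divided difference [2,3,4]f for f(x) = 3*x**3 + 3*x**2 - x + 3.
30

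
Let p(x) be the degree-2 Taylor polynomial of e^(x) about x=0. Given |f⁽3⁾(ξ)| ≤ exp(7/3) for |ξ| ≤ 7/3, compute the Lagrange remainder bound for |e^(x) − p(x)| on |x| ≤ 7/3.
343*exp(7/3)/162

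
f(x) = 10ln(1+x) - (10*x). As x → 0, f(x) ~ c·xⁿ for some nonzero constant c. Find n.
2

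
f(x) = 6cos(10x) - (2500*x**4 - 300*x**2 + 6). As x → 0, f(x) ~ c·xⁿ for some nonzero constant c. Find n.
6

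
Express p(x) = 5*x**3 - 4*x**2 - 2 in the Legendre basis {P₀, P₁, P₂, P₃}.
(-10/3)P₀ + (3)P₁ + (-8/3)P₂ + (2)P₃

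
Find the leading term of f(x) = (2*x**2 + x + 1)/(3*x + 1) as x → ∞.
2*x/3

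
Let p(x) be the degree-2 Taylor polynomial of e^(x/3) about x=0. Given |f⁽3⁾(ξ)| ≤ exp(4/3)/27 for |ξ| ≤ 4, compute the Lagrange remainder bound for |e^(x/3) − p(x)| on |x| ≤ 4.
32*exp(4/3)/81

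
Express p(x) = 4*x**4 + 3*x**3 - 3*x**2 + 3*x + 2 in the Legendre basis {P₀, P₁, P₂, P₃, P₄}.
(9/5)P₀ + (24/5)P₁ + (2/7)P₂ + (6/5)P₃ + (32/35)P₄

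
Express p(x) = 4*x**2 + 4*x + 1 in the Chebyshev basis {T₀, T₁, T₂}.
(3)T₀ + (4)T₁ + (2)T₂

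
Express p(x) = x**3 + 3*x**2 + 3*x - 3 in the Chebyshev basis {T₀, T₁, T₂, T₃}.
(-3/2)T₀ + (15/4)T₁ + (3/2)T₂ + (1/4)T₃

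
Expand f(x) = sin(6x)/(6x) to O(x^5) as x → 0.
1 - 6*x**2 + 54*x**4/5 + O(x**5)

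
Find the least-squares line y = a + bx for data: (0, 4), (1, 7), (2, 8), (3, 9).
a = 23/5, b = 8/5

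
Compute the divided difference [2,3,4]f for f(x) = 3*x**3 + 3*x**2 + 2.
30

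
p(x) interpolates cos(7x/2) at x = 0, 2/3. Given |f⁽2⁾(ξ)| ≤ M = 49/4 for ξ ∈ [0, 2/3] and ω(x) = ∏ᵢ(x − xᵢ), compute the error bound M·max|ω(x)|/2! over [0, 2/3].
49/72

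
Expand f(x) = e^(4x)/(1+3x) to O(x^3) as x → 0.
1 + x + 5*x**2 + O(x**3)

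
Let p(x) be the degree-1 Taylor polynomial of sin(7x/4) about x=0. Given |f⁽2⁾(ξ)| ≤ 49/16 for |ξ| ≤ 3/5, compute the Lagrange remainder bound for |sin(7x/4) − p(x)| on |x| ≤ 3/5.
441/800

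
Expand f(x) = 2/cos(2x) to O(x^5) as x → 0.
2 + 4*x**2 + 20*x**4/3 + O(x**5)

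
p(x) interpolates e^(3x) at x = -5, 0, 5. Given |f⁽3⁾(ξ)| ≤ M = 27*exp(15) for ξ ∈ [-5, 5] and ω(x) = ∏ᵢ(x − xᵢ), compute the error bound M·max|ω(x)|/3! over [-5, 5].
125*sqrt(3)*exp(15)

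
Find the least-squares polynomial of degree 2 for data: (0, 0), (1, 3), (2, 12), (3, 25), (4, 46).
4/35 + (-1/35)x + (20/7)x²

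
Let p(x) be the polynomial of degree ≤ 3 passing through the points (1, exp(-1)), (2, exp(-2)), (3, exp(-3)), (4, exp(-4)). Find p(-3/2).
(-495*exp(2) - 105 + 385*e + 231*exp(3))*exp(-4)/16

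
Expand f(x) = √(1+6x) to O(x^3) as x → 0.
1 + 3*x - 9*x**2/2 + O(x**3)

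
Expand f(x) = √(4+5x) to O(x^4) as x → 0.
2 + 5*x/4 - 25*x**2/64 + 125*x**3/512 + O(x**4)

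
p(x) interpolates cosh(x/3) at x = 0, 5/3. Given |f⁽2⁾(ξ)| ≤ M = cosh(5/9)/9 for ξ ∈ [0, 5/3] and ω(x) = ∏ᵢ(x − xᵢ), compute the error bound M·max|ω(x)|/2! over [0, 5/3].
25*cosh(5/9)/648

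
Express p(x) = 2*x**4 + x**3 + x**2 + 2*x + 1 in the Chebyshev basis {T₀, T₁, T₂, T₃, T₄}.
(9/4)T₀ + (11/4)T₁ + (3/2)T₂ + (1/4)T₃ + (1/4)T₄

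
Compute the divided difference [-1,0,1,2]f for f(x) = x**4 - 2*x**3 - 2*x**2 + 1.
0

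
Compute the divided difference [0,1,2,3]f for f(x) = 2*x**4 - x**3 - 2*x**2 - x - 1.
11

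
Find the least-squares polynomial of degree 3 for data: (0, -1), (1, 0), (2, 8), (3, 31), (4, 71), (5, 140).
-68/63 + (-5/27)x + (19/63)x² + (29/27)x³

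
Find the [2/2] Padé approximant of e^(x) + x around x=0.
(5*x**2/12 + 2*x + 1)/(1 - x**2/12)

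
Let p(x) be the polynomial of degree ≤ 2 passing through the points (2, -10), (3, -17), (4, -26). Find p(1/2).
-13/4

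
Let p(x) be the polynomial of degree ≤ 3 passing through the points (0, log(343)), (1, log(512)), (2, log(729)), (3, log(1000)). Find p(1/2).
log(256*2**(5/8)*3**(1/8)*84035**(3/16)/9)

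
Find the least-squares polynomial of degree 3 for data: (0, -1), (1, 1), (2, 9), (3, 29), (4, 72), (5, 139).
-37/42 + (187/252)x + (-5/21)x² + (41/36)x³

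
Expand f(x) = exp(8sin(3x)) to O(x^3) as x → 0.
1 + 24*x + 288*x**2 + O(x**3)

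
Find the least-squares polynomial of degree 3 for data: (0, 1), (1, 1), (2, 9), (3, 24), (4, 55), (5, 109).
2/3 + (139/126)x + (-13/21)x² + (17/18)x³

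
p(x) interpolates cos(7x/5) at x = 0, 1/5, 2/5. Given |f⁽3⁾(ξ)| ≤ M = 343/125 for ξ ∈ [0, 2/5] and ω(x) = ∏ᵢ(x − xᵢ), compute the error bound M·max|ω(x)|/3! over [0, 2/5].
343*sqrt(3)/421875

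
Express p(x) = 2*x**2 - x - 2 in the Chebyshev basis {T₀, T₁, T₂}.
-T₀ - T₁ + T₂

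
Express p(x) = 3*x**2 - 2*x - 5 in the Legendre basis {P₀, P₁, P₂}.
(-4)P₀ + (-2)P₁ + (2)P₂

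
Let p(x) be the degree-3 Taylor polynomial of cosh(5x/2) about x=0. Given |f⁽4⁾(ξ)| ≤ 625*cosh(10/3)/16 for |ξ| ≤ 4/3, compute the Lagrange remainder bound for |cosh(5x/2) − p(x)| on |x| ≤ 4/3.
1250*cosh(10/3)/243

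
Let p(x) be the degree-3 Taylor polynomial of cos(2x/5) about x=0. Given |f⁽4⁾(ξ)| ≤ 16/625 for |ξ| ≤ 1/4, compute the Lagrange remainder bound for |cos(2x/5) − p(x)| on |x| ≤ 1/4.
1/240000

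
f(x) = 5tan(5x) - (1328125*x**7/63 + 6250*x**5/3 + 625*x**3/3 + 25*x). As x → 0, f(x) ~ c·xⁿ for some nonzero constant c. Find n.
9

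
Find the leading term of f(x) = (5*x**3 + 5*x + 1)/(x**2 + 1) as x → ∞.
5*x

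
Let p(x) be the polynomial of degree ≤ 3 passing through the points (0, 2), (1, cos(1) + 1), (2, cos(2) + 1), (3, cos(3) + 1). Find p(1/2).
cos(3)/16 - 5*cos(2)/16 + 15*cos(1)/16 + 21/16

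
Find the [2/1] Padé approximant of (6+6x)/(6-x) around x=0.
(x + 1)/(1 - x/6)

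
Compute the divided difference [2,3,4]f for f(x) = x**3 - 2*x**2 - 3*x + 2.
7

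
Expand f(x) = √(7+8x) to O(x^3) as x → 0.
sqrt(7) + 4*sqrt(7)*x/7 - 8*sqrt(7)*x**2/49 + O(x**3)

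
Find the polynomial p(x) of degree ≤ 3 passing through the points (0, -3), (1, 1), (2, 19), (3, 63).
2*x**3 + x**2 + x - 3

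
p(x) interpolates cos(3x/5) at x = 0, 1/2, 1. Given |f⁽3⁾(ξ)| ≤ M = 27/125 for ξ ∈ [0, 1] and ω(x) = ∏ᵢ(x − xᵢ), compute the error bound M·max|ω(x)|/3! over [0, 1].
sqrt(3)/1000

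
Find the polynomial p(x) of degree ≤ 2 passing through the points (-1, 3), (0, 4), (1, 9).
2*x**2 + 3*x + 4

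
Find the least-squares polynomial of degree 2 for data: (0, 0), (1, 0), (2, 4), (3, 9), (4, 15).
-12/35 + (13/70)x + (13/14)x²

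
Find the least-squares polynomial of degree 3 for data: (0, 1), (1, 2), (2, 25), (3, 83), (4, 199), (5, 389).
52/63 + (-356/189)x + (169/252)x² + (329/108)x³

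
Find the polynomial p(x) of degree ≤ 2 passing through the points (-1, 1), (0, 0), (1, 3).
2*x**2 + x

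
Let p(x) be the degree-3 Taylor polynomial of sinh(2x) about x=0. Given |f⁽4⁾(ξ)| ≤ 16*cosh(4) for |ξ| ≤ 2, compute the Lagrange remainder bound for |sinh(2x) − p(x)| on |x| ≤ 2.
32*cosh(4)/3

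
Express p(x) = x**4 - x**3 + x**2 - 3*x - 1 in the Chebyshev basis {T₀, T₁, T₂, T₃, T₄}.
(-1/8)T₀ + (-15/4)T₁ + T₂ + (-1/4)T₃ + (1/8)T₄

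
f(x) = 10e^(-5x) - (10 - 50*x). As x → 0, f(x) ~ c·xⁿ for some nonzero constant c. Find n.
2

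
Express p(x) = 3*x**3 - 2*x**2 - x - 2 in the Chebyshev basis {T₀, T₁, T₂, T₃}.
(-3)T₀ + (5/4)T₁ - T₂ + (3/4)T₃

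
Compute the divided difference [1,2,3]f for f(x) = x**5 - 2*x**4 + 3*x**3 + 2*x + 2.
58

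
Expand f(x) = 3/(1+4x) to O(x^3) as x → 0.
3 - 12*x + 48*x**2 + O(x**3)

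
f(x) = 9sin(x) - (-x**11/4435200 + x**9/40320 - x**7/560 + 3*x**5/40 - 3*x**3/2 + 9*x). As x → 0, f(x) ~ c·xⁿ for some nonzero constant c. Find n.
13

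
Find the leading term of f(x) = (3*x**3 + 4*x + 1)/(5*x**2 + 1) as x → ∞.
3*x/5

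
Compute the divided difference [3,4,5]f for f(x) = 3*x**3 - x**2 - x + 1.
35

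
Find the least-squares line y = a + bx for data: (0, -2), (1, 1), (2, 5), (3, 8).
a = -21/10, b = 17/5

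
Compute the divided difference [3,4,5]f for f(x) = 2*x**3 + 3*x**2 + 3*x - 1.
27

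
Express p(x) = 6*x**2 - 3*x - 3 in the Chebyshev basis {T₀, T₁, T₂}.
(-3)T₁ + (3)T₂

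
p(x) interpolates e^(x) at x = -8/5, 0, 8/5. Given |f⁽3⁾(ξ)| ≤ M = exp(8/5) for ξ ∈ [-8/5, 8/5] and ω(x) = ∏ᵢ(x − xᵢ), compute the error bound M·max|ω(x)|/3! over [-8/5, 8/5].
512*sqrt(3)*exp(8/5)/3375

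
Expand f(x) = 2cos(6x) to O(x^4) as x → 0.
2 - 36*x**2 + O(x**4)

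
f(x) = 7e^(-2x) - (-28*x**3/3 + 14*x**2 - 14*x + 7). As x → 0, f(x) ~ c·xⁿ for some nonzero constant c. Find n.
4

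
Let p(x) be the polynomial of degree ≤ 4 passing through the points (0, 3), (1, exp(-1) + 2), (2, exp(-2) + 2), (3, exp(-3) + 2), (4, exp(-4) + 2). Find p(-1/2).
(-420*exp(3) - 180*e + 35 + 378*exp(2) + 571*exp(4))*exp(-4)/128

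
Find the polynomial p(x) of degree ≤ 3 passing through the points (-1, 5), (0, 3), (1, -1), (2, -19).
-2*x**3 - x**2 - x + 3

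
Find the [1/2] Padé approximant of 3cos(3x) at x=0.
3/(9*x**2/2 + 1)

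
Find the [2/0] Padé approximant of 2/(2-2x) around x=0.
x**2 + x + 1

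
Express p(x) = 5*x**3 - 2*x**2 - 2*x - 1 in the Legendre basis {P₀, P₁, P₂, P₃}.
(-5/3)P₀ + P₁ + (-4/3)P₂ + (2)P₃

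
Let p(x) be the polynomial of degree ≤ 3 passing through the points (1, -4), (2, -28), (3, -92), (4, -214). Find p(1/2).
-11/8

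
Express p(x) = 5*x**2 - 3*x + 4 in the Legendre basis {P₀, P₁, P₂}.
(17/3)P₀ + (-3)P₁ + (10/3)P₂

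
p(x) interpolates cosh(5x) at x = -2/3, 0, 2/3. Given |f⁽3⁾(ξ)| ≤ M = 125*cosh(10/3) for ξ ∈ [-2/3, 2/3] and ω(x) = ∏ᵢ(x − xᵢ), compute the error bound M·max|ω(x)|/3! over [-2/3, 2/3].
1000*sqrt(3)*cosh(10/3)/729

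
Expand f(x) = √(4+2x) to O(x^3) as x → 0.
2 + x/2 - x**2/16 + O(x**3)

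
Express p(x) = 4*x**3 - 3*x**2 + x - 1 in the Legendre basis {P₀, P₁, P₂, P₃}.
(-2)P₀ + (17/5)P₁ + (-2)P₂ + (8/5)P₃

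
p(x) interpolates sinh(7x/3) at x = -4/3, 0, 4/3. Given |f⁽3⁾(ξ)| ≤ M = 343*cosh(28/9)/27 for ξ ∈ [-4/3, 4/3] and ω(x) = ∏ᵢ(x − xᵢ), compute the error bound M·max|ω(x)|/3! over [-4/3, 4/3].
21952*sqrt(3)*cosh(28/9)/19683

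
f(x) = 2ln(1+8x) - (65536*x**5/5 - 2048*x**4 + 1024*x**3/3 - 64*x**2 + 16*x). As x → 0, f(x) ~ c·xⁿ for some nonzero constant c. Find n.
6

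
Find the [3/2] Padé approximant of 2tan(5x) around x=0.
(-50*x**3/3 + 10*x)/(1 - 10*x**2)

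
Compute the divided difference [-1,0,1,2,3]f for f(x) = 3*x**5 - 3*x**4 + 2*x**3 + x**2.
12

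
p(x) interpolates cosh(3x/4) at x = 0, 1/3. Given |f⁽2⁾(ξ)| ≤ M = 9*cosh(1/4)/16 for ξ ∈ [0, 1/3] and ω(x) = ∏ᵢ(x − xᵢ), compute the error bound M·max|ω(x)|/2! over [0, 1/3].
cosh(1/4)/128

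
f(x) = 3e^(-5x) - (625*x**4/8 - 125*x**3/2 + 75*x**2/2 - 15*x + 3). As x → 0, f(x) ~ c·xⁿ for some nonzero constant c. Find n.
5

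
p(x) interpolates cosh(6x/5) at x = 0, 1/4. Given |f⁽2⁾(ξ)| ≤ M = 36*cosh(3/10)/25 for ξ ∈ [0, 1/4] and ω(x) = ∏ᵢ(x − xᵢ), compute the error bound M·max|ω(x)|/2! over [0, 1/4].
9*cosh(3/10)/800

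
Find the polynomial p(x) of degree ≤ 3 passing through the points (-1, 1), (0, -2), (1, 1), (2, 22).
2*x**3 + 3*x**2 - 2*x - 2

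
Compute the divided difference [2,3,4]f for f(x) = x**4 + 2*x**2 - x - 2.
57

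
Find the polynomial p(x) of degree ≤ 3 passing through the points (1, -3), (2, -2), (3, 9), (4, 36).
x**3 - x**2 - 3*x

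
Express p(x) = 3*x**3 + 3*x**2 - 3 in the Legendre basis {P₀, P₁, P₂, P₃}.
(-2)P₀ + (9/5)P₁ + (2)P₂ + (6/5)P₃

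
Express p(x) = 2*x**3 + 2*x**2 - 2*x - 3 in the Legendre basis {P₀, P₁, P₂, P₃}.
(-7/3)P₀ + (-4/5)P₁ + (4/3)P₂ + (4/5)P₃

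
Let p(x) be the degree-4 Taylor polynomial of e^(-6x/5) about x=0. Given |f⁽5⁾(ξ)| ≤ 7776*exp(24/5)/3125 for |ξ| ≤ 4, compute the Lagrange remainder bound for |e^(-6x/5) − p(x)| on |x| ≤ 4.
331776*exp(24/5)/15625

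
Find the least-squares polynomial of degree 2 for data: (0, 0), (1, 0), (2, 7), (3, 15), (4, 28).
-12/35 + (-43/70)x + (27/14)x²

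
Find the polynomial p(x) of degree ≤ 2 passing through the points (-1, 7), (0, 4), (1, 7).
3*x**2 + 4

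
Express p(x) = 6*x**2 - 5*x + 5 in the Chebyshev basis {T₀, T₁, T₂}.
(8)T₀ + (-5)T₁ + (3)T₂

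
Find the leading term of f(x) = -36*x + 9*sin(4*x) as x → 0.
-96*x**3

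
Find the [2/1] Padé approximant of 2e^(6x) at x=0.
(12*x**2 + 8*x + 2)/(1 - 2*x)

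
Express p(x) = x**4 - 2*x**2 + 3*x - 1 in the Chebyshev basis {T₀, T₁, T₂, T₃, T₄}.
(-13/8)T₀ + (3)T₁ + (-1/2)T₂ + (1/8)T₄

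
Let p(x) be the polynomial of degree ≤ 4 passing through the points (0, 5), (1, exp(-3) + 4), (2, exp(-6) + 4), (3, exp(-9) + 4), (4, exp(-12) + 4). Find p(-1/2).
(-420*exp(9) - 180*exp(3) + 35 + 378*exp(6) + 827*exp(12))*exp(-12)/128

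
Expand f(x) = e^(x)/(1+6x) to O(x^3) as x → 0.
1 - 5*x + 61*x**2/2 + O(x**3)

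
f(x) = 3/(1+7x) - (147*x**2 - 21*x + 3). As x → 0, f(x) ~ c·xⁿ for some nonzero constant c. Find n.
3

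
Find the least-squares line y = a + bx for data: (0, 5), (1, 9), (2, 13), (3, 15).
a = 27/5, b = 17/5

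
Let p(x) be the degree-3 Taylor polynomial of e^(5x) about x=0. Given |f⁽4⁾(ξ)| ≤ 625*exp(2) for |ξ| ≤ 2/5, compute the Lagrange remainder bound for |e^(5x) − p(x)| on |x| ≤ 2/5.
2*exp(2)/3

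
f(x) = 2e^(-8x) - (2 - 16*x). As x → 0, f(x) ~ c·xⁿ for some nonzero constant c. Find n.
2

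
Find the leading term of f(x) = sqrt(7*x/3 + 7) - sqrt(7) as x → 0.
sqrt(7)*x/6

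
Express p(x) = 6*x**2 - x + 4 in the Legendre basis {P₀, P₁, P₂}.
(6)P₀ - P₁ + (4)P₂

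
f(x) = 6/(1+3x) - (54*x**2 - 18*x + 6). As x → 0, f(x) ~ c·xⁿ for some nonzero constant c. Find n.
3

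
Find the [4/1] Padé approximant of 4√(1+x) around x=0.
(3*x**4/160 - x**3/10 + 9*x**2/10 + 24*x/5 + 4)/(7*x/10 + 1)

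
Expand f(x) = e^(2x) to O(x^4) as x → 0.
1 + 2*x + 2*x**2 + 4*x**3/3 + O(x**4)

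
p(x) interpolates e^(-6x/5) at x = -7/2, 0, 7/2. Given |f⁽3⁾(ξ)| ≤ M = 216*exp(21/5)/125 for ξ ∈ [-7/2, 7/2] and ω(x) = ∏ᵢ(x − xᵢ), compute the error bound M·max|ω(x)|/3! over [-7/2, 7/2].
343*sqrt(3)*exp(21/5)/125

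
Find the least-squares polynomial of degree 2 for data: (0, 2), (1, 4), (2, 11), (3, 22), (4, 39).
72/35 + (-18/35)x + (17/7)x²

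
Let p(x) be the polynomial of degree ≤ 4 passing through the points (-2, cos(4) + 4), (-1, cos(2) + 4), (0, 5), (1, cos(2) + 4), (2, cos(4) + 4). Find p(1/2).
5*cos(2)/16 - cos(4)/64 + 301/64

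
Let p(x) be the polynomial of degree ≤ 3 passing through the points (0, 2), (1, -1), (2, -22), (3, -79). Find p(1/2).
13/8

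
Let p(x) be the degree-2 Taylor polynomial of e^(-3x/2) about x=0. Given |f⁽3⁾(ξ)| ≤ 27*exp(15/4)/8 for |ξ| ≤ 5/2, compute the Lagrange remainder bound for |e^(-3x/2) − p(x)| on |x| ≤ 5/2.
1125*exp(15/4)/128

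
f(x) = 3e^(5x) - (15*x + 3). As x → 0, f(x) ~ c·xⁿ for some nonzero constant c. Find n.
2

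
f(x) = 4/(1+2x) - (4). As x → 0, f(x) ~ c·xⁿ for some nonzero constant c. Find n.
1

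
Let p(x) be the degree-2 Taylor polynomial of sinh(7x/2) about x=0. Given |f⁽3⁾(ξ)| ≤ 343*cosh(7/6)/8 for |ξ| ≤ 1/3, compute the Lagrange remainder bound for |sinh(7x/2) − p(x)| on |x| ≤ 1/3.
343*cosh(7/6)/1296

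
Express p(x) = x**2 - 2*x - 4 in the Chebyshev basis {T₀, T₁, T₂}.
(-7/2)T₀ + (-2)T₁ + (1/2)T₂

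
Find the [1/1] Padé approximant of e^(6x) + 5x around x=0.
(103*x/11 + 1)/(1 - 18*x/11)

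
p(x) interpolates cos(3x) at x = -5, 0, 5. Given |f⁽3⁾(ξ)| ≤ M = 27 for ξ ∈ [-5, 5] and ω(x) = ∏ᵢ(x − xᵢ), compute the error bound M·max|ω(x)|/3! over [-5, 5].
125*sqrt(3)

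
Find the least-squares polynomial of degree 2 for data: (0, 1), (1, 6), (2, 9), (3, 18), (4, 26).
46/35 + (97/35)x + (6/7)x²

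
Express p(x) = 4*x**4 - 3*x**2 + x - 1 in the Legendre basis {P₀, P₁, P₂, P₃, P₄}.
(-6/5)P₀ + P₁ + (2/7)P₂ + (32/35)P₄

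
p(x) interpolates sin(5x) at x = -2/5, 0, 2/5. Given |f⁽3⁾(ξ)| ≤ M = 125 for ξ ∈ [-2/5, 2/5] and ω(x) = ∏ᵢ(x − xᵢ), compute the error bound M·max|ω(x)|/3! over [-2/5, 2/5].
8*sqrt(3)/27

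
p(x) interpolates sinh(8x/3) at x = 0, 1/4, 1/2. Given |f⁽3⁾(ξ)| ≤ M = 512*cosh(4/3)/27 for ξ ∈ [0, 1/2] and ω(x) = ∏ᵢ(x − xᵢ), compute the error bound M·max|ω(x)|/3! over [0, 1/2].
8*sqrt(3)*cosh(4/3)/729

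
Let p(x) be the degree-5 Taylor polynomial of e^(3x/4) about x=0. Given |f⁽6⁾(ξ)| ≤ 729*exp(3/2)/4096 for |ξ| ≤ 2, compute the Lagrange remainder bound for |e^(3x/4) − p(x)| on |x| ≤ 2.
81*exp(3/2)/5120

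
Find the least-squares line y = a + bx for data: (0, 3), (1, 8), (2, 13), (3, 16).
a = 17/5, b = 22/5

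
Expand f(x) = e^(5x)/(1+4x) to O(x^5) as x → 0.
1 + x + 17*x**2/2 - 79*x**3/6 + 1889*x**4/24 + O(x**5)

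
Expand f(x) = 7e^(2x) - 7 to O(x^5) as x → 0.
14*x + 14*x**2 + 28*x**3/3 + 14*x**4/3 + O(x**5)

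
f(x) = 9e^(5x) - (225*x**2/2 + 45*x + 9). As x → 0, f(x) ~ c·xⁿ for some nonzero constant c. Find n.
3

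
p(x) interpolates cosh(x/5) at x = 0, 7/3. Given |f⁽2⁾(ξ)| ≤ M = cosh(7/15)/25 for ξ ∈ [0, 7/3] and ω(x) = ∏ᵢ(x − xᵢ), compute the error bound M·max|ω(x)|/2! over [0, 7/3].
49*cosh(7/15)/1800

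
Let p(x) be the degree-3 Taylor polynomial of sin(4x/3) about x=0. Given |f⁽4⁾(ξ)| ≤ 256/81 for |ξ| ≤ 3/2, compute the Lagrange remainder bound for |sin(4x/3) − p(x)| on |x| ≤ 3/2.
2/3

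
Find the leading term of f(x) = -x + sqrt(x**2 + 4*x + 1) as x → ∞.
2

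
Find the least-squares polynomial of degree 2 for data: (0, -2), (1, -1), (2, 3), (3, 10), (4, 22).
-64/35 + (-87/70)x + (25/14)x²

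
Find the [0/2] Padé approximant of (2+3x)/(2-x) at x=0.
1/(3*x**2 - 2*x + 1)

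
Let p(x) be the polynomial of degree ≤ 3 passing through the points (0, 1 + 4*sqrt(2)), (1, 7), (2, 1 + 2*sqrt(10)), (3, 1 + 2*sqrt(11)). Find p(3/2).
-sqrt(11)/8 - sqrt(2)/4 + 9*sqrt(10)/8 + 35/8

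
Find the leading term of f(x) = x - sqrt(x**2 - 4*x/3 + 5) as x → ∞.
2/3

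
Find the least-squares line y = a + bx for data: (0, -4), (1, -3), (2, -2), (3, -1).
a = -4, b = 1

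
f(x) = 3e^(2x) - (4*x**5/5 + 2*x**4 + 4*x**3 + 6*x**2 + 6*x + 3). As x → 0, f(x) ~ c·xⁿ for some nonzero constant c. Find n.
6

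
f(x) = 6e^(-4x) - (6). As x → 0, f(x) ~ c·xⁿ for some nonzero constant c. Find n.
1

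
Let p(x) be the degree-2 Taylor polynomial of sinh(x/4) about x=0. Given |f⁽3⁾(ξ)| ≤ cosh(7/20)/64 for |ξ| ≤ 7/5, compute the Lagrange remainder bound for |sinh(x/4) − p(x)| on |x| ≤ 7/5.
343*cosh(7/20)/48000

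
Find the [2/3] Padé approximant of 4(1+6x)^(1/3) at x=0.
(56*x**2 + 32*x + 4)/(-4*x**3/3 + 6*x**2 + 6*x + 1)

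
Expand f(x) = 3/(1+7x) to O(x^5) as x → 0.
3 - 21*x + 147*x**2 - 1029*x**3 + 7203*x**4 + O(x**5)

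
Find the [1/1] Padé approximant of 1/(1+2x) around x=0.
1/(2*x + 1)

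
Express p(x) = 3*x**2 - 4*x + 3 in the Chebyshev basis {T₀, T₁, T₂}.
(9/2)T₀ + (-4)T₁ + (3/2)T₂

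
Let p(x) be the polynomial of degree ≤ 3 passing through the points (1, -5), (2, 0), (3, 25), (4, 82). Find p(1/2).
-15/4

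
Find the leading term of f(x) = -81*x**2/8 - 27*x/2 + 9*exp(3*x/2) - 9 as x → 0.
81*x**3/16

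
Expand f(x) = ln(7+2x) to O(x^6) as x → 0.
log(7) + 2*x/7 - 2*x**2/49 + 8*x**3/1029 - 4*x**4/2401 + 32*x**5/84035 + O(x**6)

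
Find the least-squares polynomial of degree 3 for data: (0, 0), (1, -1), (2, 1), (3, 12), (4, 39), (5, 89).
-5/126 + (83/756)x + (-130/63)x² + (121/108)x³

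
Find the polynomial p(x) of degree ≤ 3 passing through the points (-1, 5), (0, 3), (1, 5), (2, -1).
-2*x**3 + 2*x**2 + 2*x + 3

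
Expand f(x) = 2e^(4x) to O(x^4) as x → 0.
2 + 8*x + 16*x**2 + 64*x**3/3 + O(x**4)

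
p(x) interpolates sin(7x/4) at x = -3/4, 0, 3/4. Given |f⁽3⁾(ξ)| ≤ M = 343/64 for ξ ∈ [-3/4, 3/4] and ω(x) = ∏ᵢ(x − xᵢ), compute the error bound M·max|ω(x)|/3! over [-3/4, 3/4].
343*sqrt(3)/4096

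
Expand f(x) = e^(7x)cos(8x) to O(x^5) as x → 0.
1 + 7*x - 15*x**2/2 - 1001*x**3/6 - 12319*x**4/24 + O(x**5)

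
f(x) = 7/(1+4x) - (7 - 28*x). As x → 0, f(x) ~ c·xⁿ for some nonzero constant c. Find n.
2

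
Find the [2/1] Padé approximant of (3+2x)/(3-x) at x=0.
(2*x/3 + 1)/(1 - x/3)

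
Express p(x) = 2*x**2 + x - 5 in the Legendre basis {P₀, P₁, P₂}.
(-13/3)P₀ + P₁ + (4/3)P₂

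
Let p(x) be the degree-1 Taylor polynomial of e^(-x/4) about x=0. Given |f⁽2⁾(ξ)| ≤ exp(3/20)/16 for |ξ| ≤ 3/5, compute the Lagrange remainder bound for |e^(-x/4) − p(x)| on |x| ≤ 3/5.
9*exp(3/20)/800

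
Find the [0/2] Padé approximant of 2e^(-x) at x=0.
2/(x**2/2 + x + 1)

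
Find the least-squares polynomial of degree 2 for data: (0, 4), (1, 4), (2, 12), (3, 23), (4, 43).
138/35 + (-181/70)x + (43/14)x²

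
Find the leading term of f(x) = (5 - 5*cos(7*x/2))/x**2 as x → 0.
245/8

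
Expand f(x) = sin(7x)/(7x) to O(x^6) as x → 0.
1 - 49*x**2/6 + 2401*x**4/120 + O(x**6)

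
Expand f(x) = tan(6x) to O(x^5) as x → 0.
6*x + 72*x**3 + O(x**5)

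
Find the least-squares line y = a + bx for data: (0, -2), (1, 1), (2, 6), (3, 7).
a = -9/5, b = 16/5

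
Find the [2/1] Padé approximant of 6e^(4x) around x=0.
(16*x**2 + 16*x + 6)/(1 - 4*x/3)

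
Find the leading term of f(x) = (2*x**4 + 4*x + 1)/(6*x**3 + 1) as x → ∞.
x/3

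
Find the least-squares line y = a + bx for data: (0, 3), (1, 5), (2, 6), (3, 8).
a = 31/10, b = 8/5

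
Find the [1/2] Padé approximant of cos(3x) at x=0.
1/(9*x**2/2 + 1)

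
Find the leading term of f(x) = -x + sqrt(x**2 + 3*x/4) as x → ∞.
3/8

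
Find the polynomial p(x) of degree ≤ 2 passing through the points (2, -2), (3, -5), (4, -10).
-x**2 + 2*x - 2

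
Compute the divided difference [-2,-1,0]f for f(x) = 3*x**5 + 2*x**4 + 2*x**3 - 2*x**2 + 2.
-39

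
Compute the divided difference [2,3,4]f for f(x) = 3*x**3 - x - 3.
27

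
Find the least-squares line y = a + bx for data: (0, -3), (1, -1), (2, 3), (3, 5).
a = -16/5, b = 14/5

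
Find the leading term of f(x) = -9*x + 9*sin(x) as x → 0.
-3*x**3/2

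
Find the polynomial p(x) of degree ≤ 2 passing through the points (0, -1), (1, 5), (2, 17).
3*x**2 + 3*x - 1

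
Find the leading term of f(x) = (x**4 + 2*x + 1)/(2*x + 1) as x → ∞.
x**3/2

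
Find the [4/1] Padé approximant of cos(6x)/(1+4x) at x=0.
(54*x**4 - 18*x**2 + 1)/(4*x + 1)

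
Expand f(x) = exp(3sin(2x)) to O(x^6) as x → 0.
1 + 6*x + 18*x**2 + 32*x**3 + 30*x**4 - 32*x**5/5 + O(x**6)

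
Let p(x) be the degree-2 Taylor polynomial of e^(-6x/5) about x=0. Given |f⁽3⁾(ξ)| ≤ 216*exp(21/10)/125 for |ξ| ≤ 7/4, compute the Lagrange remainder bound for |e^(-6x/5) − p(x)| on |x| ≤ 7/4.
3087*exp(21/10)/2000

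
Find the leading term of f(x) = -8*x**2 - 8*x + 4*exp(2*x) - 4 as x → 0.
16*x**3/3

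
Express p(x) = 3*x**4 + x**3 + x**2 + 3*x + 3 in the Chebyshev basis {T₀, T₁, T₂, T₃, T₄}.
(37/8)T₀ + (15/4)T₁ + (2)T₂ + (1/4)T₃ + (3/8)T₄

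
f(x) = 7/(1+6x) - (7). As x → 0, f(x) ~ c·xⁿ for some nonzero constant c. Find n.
1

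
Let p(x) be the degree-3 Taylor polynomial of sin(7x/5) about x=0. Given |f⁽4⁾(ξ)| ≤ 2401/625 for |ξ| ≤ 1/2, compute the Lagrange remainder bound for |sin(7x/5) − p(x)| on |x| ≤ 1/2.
2401/240000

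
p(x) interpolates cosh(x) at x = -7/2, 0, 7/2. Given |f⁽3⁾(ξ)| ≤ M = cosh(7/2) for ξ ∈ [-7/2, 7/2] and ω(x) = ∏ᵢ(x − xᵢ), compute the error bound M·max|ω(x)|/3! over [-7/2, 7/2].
343*sqrt(3)*cosh(7/2)/216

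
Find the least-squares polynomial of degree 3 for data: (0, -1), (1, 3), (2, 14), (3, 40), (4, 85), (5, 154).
-55/63 + (200/189)x + (377/252)x² + (97/108)x³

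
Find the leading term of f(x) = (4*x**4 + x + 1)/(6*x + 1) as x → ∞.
2*x**3/3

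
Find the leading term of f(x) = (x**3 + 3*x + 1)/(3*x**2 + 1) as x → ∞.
x/3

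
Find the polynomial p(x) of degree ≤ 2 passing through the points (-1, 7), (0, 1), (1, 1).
3*x**2 - 3*x + 1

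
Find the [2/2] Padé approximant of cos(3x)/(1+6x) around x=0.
(-129*x**2/28 + x/7 + 1)/(3*x**2/4 + 43*x/7 + 1)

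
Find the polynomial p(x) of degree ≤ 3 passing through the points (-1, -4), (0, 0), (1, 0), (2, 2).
x**3 - 2*x**2 + x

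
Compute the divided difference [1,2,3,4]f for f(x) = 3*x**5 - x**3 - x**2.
194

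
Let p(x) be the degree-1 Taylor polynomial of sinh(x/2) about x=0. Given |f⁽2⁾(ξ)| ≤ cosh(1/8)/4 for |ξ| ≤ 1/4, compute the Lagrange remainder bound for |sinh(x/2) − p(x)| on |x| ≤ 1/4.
cosh(1/8)/128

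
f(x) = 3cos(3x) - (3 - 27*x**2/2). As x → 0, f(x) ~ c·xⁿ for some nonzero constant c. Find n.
4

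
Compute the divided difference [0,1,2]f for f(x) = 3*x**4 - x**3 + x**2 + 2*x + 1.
19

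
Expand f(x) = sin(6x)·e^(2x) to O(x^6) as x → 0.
6*x + 12*x**2 - 24*x**3 - 64*x**4 - 16*x**5/5 + O(x**6)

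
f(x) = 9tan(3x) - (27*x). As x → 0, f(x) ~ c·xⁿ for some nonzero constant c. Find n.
3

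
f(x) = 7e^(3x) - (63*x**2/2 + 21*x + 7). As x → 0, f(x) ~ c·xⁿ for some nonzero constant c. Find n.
3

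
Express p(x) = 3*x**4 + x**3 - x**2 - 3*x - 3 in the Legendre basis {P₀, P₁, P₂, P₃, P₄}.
(-41/15)P₀ + (-12/5)P₁ + (22/21)P₂ + (2/5)P₃ + (24/35)P₄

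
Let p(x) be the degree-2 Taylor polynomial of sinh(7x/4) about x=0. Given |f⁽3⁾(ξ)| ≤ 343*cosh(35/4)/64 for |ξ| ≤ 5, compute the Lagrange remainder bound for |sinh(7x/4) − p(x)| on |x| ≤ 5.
42875*cosh(35/4)/384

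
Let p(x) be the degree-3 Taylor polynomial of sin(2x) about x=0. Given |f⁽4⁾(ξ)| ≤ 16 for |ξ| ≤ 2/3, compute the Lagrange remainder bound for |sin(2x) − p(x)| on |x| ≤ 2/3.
32/243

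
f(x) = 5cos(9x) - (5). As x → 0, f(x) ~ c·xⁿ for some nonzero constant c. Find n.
2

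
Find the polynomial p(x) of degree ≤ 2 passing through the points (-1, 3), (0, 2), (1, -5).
-3*x**2 - 4*x + 2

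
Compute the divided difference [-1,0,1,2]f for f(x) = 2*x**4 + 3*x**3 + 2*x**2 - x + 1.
7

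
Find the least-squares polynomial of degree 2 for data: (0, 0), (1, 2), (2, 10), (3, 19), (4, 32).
-11/35 + (107/70)x + (23/14)x²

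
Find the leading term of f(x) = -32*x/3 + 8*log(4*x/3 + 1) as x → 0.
-64*x**2/9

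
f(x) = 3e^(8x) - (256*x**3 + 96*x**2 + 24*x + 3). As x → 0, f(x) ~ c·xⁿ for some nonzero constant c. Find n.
4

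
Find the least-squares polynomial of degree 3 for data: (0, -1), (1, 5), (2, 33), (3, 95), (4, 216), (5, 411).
-151/126 + (391/108)x + (16/63)x² + (335/108)x³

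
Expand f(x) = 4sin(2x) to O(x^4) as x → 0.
8*x - 16*x**3/3 + O(x**4)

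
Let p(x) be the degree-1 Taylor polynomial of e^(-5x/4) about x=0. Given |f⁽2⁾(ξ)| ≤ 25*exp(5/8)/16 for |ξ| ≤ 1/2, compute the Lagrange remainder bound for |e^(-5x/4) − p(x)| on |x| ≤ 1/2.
25*exp(5/8)/128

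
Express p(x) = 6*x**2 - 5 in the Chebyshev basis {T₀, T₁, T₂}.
(-2)T₀ + (3)T₂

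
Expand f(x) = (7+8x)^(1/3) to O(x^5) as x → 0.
7**(1/3) + 8*7**(1/3)*x/21 - 64*7**(1/3)*x**2/441 + 2560*7**(1/3)*x**3/27783 - 40960*7**(1/3)*x**4/583443 + O(x**5)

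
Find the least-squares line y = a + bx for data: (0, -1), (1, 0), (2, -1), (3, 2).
a = -6/5, b = 4/5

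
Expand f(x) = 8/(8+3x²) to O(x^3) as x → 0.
1 - 3*x**2/8 + O(x**3)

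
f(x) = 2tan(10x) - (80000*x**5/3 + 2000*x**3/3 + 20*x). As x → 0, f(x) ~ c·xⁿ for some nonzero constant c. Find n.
7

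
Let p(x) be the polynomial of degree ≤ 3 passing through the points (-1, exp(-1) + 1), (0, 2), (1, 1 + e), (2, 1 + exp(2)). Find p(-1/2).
(5 + e*(-5*e + exp(2) + 31))*exp(-1)/16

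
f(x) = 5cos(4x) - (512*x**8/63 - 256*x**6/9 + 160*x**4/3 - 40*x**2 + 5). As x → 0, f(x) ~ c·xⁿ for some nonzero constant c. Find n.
10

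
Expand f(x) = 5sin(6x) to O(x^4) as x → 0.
30*x - 180*x**3 + O(x**4)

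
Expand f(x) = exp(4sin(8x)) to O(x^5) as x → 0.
1 + 32*x + 512*x**2 + 5120*x**3 + 32768*x**4 + O(x**5)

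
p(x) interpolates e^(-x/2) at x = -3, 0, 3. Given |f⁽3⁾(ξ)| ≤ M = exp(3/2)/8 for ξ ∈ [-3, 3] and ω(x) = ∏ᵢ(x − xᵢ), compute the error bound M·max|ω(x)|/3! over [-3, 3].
sqrt(3)*exp(3/2)/8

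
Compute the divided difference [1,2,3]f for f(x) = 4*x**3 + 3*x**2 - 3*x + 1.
27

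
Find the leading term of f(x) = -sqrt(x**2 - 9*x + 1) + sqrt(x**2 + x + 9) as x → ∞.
5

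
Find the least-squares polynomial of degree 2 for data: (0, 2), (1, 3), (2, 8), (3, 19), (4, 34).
72/35 + (-12/7)x + (17/7)x²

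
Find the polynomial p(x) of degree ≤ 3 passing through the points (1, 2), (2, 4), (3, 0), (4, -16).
-x**3 + 3*x**2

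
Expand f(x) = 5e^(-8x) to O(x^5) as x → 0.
5 - 40*x + 160*x**2 - 1280*x**3/3 + 2560*x**4/3 + O(x**5)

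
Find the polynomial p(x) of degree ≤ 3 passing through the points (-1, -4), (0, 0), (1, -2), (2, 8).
3*x**3 - 3*x**2 - 2*x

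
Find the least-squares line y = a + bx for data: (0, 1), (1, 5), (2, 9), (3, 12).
a = 6/5, b = 37/10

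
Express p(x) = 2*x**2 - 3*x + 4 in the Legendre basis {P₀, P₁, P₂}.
(14/3)P₀ + (-3)P₁ + (4/3)P₂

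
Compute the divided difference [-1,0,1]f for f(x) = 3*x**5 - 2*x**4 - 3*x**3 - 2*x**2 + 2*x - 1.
-4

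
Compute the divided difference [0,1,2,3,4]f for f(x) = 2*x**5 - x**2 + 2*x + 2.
20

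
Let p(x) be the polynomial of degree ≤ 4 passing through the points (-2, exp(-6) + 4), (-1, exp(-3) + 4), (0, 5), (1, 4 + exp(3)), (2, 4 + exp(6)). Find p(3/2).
(-5 + 28*exp(3) + (442 + 140*exp(3) + 35*exp(6))*exp(6))*exp(-6)/128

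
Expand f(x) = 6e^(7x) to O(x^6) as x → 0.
6 + 42*x + 147*x**2 + 343*x**3 + 2401*x**4/4 + 16807*x**5/20 + O(x**6)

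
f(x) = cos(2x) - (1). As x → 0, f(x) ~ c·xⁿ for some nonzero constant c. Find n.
2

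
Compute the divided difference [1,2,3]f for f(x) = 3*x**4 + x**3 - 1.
81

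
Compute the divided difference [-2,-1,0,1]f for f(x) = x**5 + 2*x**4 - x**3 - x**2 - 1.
0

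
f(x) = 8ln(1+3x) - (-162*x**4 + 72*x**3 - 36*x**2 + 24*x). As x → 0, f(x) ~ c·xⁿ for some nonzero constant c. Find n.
5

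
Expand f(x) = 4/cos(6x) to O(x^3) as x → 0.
4 + 72*x**2 + O(x**3)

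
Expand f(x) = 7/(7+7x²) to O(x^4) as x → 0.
1 - x**2 + O(x**4)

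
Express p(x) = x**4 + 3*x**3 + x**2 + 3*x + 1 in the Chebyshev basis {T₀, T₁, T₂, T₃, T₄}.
(15/8)T₀ + (21/4)T₁ + T₂ + (3/4)T₃ + (1/8)T₄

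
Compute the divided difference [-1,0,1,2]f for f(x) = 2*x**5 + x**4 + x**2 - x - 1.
12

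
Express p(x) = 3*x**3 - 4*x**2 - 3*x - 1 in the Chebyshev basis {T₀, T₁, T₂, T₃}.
(-3)T₀ + (-3/4)T₁ + (-2)T₂ + (3/4)T₃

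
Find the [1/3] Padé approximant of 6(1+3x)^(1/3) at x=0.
(15*x + 6)/(x**3/3 - x**2/2 + 3*x/2 + 1)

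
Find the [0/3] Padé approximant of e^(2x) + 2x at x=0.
1/(-148*x**3/3 + 14*x**2 - 4*x + 1)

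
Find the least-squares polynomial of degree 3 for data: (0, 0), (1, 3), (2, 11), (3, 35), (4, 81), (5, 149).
7/18 + (-655/756)x + (86/63)x² + (103/108)x³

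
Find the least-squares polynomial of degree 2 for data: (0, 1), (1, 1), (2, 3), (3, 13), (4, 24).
38/35 + (-97/35)x + (15/7)x²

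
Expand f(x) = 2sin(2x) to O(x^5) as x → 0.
4*x - 8*x**3/3 + O(x**5)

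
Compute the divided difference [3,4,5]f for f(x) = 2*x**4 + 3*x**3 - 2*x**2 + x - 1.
228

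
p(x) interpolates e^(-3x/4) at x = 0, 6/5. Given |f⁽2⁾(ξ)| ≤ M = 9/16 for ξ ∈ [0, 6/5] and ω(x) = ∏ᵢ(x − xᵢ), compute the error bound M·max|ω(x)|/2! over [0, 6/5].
81/800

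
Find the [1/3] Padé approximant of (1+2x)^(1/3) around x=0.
(5*x/3 + 1)/(8*x**3/81 - 2*x**2/9 + x + 1)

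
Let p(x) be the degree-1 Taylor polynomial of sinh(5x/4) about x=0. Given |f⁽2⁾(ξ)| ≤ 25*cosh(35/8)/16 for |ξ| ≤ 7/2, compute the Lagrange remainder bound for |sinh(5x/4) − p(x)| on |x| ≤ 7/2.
1225*cosh(35/8)/128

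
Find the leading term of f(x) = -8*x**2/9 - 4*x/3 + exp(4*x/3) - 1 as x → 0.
32*x**3/81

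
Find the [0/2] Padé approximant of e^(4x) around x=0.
1/(8*x**2 - 4*x + 1)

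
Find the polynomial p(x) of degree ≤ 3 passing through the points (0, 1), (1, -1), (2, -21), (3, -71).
-2*x**3 - 3*x**2 + 3*x + 1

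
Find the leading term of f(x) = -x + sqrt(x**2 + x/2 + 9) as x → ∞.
1/4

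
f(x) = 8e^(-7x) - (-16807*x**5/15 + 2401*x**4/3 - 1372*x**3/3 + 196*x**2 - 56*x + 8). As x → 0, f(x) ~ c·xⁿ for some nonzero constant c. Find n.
6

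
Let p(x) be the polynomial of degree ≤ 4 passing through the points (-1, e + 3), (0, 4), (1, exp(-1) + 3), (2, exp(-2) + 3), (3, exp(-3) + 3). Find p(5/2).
(-70*exp(2) + 35 + 140*e + (412 - 5*e)*exp(3))*exp(-3)/128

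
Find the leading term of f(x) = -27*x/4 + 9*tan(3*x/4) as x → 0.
81*x**3/64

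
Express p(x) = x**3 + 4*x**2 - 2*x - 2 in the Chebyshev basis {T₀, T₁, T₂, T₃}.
(-5/4)T₁ + (2)T₂ + (1/4)T₃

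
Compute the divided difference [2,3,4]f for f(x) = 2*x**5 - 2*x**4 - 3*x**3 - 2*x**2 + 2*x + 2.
431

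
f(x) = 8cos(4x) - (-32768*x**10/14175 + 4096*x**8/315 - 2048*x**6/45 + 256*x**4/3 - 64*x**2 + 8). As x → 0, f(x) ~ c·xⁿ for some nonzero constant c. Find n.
12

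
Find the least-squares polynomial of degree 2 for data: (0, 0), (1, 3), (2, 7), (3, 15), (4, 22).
-3/35 + (76/35)x + (6/7)x²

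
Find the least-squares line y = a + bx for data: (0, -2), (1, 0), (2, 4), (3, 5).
a = -2, b = 5/2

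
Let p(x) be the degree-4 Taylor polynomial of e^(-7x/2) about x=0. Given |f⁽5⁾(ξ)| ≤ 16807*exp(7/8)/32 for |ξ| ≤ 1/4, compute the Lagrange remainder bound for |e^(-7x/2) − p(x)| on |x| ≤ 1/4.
16807*exp(7/8)/3932160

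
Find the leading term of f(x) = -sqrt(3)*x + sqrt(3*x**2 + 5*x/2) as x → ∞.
5*sqrt(3)/12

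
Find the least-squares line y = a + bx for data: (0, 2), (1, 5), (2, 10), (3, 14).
a = 8/5, b = 41/10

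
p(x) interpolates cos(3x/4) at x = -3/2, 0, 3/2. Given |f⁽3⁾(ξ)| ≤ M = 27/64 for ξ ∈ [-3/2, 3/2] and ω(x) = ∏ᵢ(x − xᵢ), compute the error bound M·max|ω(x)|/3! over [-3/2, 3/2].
27*sqrt(3)/512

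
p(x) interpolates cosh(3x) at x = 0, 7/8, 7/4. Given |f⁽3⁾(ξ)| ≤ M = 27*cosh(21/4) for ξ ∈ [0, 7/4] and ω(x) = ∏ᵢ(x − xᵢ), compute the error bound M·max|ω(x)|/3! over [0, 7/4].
343*sqrt(3)*cosh(21/4)/512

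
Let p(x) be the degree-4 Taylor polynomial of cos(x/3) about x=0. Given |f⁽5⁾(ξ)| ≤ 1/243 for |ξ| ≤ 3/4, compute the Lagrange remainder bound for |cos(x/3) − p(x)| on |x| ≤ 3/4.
1/122880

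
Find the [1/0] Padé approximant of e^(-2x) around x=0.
1 - 2*x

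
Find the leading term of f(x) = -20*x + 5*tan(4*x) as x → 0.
320*x**3/3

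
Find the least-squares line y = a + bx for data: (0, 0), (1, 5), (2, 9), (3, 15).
a = -1/10, b = 49/10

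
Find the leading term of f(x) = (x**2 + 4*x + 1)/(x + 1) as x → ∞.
x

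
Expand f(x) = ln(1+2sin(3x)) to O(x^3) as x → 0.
6*x - 18*x**2 + O(x**3)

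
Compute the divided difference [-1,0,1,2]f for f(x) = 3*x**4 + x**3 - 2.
7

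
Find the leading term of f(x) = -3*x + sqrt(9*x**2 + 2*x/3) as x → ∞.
1/9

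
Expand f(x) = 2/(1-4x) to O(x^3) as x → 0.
2 + 8*x + 32*x**2 + O(x**3)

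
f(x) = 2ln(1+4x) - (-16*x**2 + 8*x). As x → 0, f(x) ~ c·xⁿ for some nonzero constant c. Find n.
3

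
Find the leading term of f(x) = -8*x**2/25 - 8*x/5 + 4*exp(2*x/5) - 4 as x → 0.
16*x**3/375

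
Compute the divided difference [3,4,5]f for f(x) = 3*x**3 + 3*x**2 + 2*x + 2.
39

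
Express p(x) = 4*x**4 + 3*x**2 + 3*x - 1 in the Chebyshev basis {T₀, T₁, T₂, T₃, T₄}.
(2)T₀ + (3)T₁ + (7/2)T₂ + (1/2)T₄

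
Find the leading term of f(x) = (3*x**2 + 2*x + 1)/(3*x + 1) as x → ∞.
x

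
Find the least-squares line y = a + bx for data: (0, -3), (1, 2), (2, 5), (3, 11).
a = -3, b = 9/2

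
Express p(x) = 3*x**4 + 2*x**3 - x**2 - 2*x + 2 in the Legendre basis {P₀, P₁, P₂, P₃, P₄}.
(34/15)P₀ + (-4/5)P₁ + (22/21)P₂ + (4/5)P₃ + (24/35)P₄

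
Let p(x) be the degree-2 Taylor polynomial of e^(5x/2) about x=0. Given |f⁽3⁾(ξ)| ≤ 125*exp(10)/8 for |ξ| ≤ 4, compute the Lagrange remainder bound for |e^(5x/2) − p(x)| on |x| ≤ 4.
500*exp(10)/3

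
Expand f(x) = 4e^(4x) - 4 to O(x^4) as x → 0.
16*x + 32*x**2 + 128*x**3/3 + O(x**4)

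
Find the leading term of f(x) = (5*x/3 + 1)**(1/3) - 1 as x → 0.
5*x/9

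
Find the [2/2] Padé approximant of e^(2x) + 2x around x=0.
(5*x**2/3 + 4*x + 1)/(1 - x**2/3)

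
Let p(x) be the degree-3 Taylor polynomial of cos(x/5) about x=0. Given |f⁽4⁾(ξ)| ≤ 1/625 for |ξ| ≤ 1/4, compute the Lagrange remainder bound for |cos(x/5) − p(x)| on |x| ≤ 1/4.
1/3840000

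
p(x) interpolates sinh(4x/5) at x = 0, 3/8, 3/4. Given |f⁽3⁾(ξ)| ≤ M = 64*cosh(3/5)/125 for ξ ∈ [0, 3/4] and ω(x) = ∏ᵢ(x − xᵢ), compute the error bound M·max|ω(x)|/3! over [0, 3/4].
sqrt(3)*cosh(3/5)/1000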